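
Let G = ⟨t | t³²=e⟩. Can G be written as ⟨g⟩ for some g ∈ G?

|G| = 32. The element t has order 32 (its powers give 32 distinct elements), so ⟨t⟩ = G and G is cyclic.

Answer: Yes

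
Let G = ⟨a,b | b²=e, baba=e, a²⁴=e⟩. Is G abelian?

a·b = ab but b·a = a²³b, so a·b ≠ b·a and G is not abelian.

Answer: No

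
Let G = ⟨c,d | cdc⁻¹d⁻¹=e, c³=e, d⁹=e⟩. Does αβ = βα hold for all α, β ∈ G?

Each pair of generators commutes: c·d = cd = d·c. Since the generators pairwise commute, every element of G commutes with every other, so G is abelian.

Answer: Yes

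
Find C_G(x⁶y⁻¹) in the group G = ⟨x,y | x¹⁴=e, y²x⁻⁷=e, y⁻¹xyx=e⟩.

⟨x⁶y⁻¹⟩ ⊆ C_G(x⁶y⁻¹) since powers of x⁶y⁻¹ commute with x⁶y⁻¹; so |C_G(x⁶y⁻¹)| ≥ |⟨x⁶y⁻¹⟩| = 4.
By orbit–stabilizer, |C_G(x⁶y⁻¹)| = |G| / |conj. class of x⁶y⁻¹| = 28 / 7 = 4.
The 4 elements commuting with x⁶y⁻¹ are {e, x⁷, x⁶y, x⁶y⁻¹}.

Answer: {e, x⁷, x⁶y, x⁶y⁻¹}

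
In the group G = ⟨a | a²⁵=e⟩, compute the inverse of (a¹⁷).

The order of (a¹⁷) is 25 (smallest k with (a¹⁷)ᵏ = e), so (a¹⁷)⁻¹ = (a¹⁷)²⁴ = a⁸.
Check: (a¹⁷) · (a⁸) → (a¹⁷) · a⁸ = e, giving e as required.

Answer: a⁸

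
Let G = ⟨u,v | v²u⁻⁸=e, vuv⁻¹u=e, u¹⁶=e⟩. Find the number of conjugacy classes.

The conjugacy classes (representative and size) are:
  [e] (size 1), [u] (size 2), [u¹⁴] (size 2), [u¹³] (size 2), [u¹²] (size 2), [u⁵] (size 2), [u¹⁰] (size 2), [u⁷] (size 2), [u⁸] (size 1), [v⁻¹] (size 8), [u⁷v⁻¹] (size 8).
Class equation: 1 + 2 + 2 + 2 + 2 + 2 + 2 + 2 + 1 + 8 + 8 = 32 = |G|. So G has 11 conjugacy classes.

Answer: 11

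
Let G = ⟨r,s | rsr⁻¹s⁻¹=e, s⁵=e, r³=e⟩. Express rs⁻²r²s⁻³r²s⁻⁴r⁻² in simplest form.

Multiply left to right, reducing at each step:
  r · s⁻² = rs³
  (rs³) · r² = s³
  (s³) · s⁻³ = e
  e · r² = r²
  (r²) · s⁻⁴ = r²s
  (r²s) · r⁻² = s

Answer: s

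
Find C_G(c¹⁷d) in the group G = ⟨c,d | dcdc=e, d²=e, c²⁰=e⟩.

⟨c¹⁷d⟩ ⊆ C_G(c¹⁷d) since powers of c¹⁷d commute with c¹⁷d; so |C_G(c¹⁷d)| ≥ |⟨c¹⁷d⟩| = 2.
By orbit–stabilizer, |C_G(c¹⁷d)| = |G| / |conj. class of c¹⁷d| = 40 / 10 = 4.
The 4 elements commuting with c¹⁷d are {e, c¹⁰, c⁷d, c¹⁷d}.

Answer: {e, c¹⁰, c⁷d, c¹⁷d}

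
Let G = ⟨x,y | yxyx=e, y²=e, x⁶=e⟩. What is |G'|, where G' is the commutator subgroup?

G' = [G, G] is generated by all commutators. The generator-pair commutators are: [x, y] = x².
The subgroup they normally generate is {e, x², x⁴}, of order 3.
Check: |G/G'| = 12/3 = 4 is the order of the abelianisation.

Answer: 3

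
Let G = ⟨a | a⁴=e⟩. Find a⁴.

Compute successive powers of a, reducing at each step:
  a²: a · a = a²
  a³: (a²) · a = a³
  a⁴: (a³) · a = e

Answer: e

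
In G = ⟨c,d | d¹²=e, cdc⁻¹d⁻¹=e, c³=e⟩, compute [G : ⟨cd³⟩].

First find ord(cd³) by computing successive powers:
  (cd³)¹ = cd³, (cd³)² = c²d⁶, (cd³)³ = d⁹, (cd³)⁴ = c, (cd³)⁵ = c²d³, (cd³)⁶ = d⁶, (cd³)⁷ = cd⁹, (cd³)⁸ = c², (cd³)⁹ = d³, (cd³)¹⁰ = cd⁶, (cd³)¹¹ = c²d⁹, (cd³)¹² = e.
So |⟨cd³⟩| = ord(cd³) = 12. With |G| = 36, by Lagrange [G : ⟨cd³⟩] = 36/12 = 3.

Answer: 3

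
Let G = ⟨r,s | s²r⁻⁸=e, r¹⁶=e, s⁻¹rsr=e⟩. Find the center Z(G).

An element z ∈ Z(G) iff z commutes with every generator.
For example r⁸ is central: (r⁸)·r = r⁹ = r·(r⁸); (r⁸)·s = s⁻¹ = s·(r⁸).
Whereas r ∉ Z(G) since r·s = rs ≠ r⁷s⁻¹ = s·r.
Checking each of the 32 elements this way gives Z(G) = {e, r⁸}, of order 2.

Answer: {e, r⁸}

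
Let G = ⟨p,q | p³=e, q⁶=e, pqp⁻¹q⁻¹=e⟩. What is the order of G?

Enumerate words in the generators, reducing via the relations: the distinct elements are
  {e, p, q, pq, p², q², q³, q⁴, q⁵, pq², pq³, pq⁴, pq⁵, p²q, p²q², p²q³, p²q⁴, p²q⁵}.
No further products give new elements, so |G| = 18.

Answer: 18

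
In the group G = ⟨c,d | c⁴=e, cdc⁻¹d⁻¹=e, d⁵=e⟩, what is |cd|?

Compute successive powers until reaching e:
  (cd)¹ = cd, (cd)² = c²d², (cd)³ = c³d³, (cd)⁴ = d⁴, (cd)⁵ = c, (cd)⁶ = c²d, (cd)⁷ = c³d², (cd)⁸ = d³, (cd)⁹ = cd⁴, (cd)¹⁰ = c², (cd)¹¹ = c³d, (cd)¹² = d², (cd)¹³ = cd³, (cd)¹⁴ = c²d⁴, (cd)¹⁵ = c³, (cd)¹⁶ = d, (cd)¹⁷ = cd², (cd)¹⁸ = c²d³, (cd)¹⁹ = c³d⁴, (cd)²⁰ = e.
The smallest positive k with (cd)ᵏ = e is 20.

Answer: 20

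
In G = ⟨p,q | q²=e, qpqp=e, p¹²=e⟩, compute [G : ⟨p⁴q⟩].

First find ord(p⁴q) by computing successive powers:
  (p⁴q)¹ = p⁴q, (p⁴q)² = e.
So |⟨p⁴q⟩| = ord(p⁴q) = 2. With |G| = 24, by Lagrange [G : ⟨p⁴q⟩] = 24/2 = 12.

Answer: 12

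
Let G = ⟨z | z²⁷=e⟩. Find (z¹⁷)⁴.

Compute successive powers of (z¹⁷), reducing at each step:
  (z¹⁷)²: (z¹⁷) · z¹⁷ = z⁷
  (z¹⁷)³: (z⁷) · z¹⁷ = z²⁴
  (z¹⁷)⁴: (z²⁴) · z¹⁷ = z¹⁴

Answer: z¹⁴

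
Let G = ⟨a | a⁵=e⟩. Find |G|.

G is generated by a single element, so G is cyclic. The relator gives a⁵ = e and no smaller power is forced to be e, so the 5 powers {a, e, a², a³, a⁴} are distinct. Hence |G| = 5.

Answer: 5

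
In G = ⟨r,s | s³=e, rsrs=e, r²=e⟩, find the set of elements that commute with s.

⟨s⟩ ⊆ C_G(s) since powers of s commute with s; so |C_G(s)| ≥ |⟨s⟩| = 3.
By orbit–stabilizer, |C_G(s)| = |G| / |conj. class of s| = 6 / 2 = 3.
The 3 elements commuting with s are {e, s, s²}.

Answer: {e, s, s²}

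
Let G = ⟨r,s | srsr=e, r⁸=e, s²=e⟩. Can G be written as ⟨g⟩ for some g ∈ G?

Every cyclic group is abelian. But r·s = rs while s·r = r⁷s, so r·s ≠ s·r and G is not abelian. Hence G is not cyclic.

Answer: No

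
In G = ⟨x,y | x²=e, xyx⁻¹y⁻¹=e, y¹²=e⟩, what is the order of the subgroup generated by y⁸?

|⟨y⁸⟩| equals the order of y⁸. Compute successive powers until reaching e:
  (y⁸)¹ = y⁸, (y⁸)² = y⁴, (y⁸)³ = e.
The smallest positive k with (y⁸)ᵏ = e is 3, so |⟨y⁸⟩| = 3.

Answer: 3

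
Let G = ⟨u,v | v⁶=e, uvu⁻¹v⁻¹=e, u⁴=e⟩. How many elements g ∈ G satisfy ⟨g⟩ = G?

⟨g⟩ = G would require ord(g) = |G| = 24, but the maximum element order in G is 12 < 24. So G is not cyclic and no single element generates it: the count is 0.

Answer: 0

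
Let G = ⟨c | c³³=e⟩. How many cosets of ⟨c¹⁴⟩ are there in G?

First find ord(c¹⁴) by computing successive powers:
  (c¹⁴)¹ = c¹⁴, (c¹⁴)² = c²⁸, (c¹⁴)³ = c⁹, (c¹⁴)⁴ = c²³, (c¹⁴)⁵ = c⁴, (c¹⁴)⁶ = c¹⁸, (c¹⁴)⁷ = c³², (c¹⁴)⁸ = c¹³, (c¹⁴)⁹ = c²⁷, (c¹⁴)¹⁰ = c⁸, (c¹⁴)¹¹ = c²², (c¹⁴)¹² = c³, (c¹⁴)¹³ = c¹⁷, (c¹⁴)¹⁴ = c³¹, (c¹⁴)¹⁵ = c¹², (c¹⁴)¹⁶ = c²⁶, (c¹⁴)¹⁷ = c⁷, (c¹⁴)¹⁸ = c²¹, (c¹⁴)¹⁹ = c², (c¹⁴)²⁰ = c¹⁶, (c¹⁴)²¹ = c³⁰, (c¹⁴)²² = c¹¹, (c¹⁴)²³ = c²⁵, (c¹⁴)²⁴ = c⁶, (c¹⁴)²⁵ = c²⁰, (c¹⁴)²⁶ = c, (c¹⁴)²⁷ = c¹⁵, (c¹⁴)²⁸ = c²⁹, (c¹⁴)²⁹ = c¹⁰, (c¹⁴)³⁰ = c²⁴, (c¹⁴)³¹ = c⁵, (c¹⁴)³² = c¹⁹, (c¹⁴)³³ = e.
So |⟨c¹⁴⟩| = ord(c¹⁴) = 33. With |G| = 33, by Lagrange [G : ⟨c¹⁴⟩] = 33/33 = 1.

Answer: 1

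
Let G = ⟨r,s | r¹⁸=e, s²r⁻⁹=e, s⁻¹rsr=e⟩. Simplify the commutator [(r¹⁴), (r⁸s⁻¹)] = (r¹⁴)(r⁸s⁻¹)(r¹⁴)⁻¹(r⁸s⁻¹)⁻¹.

[(r¹⁴), (r⁸s⁻¹)] = (r¹⁴)·(r⁸s⁻¹)·(r¹⁴)⁻¹·(r⁸s⁻¹)⁻¹.
  (r¹⁴) · (r⁸s⁻¹) = r⁴s⁻¹
  (r⁴s⁻¹) · (r⁴) = s⁻¹
  (s⁻¹) · (r⁸s) = r¹⁰

Answer: r¹⁰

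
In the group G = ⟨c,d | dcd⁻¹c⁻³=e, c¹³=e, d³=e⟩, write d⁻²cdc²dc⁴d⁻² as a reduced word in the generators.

Multiply left to right, reducing at each step:
  d · c = c³d
  (c³d) · d = c³d²
  (c³d²) · c² = c⁸d²
  (c⁸d²) · d = c⁸
  (c⁸) · c⁴ = c¹²
  (c¹²) · d⁻² = c¹²d

Answer: c¹²d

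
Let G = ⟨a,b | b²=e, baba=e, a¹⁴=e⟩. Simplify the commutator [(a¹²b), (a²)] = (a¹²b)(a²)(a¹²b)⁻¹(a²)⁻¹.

[(a¹²b), (a²)] = (a¹²b)·(a²)·(a¹²b)⁻¹·(a²)⁻¹.
  (a¹²b) · (a²) = a¹⁰b
  (a¹⁰b) · (a¹²b) = a¹²
  (a¹²) · (a¹²) = a¹⁰

Answer: a¹⁰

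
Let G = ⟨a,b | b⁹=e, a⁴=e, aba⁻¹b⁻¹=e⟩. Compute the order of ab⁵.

Compute successive powers until reaching e:
  (ab⁵)¹ = ab⁵, (ab⁵)² = a²b, (ab⁵)³ = a³b⁶, (ab⁵)⁴ = b², (ab⁵)⁵ = ab⁷, (ab⁵)⁶ = a²b³, (ab⁵)⁷ = a³b⁸, (ab⁵)⁸ = b⁴, (ab⁵)⁹ = a, (ab⁵)¹⁰ = a²b⁵, (ab⁵)¹¹ = a³b, (ab⁵)¹² = b⁶, (ab⁵)¹³ = ab², (ab⁵)¹⁴ = a²b⁷, (ab⁵)¹⁵ = a³b³, (ab⁵)¹⁶ = b⁸, (ab⁵)¹⁷ = ab⁴, (ab⁵)¹⁸ = a², (ab⁵)¹⁹ = a³b⁵, (ab⁵)²⁰ = b, (ab⁵)²¹ = ab⁶, (ab⁵)²² = a²b², (ab⁵)²³ = a³b⁷, (ab⁵)²⁴ = b³, (ab⁵)²⁵ = ab⁸, (ab⁵)²⁶ = a²b⁴, (ab⁵)²⁷ = a³, (ab⁵)²⁸ = b⁵, (ab⁵)²⁹ = ab, (ab⁵)³⁰ = a²b⁶, (ab⁵)³¹ = a³b², (ab⁵)³² = b⁷, (ab⁵)³³ = ab³, (ab⁵)³⁴ = a²b⁸, (ab⁵)³⁵ = a³b⁴, (ab⁵)³⁶ = e.
The smallest positive k with (ab⁵)ᵏ = e is 36.

Answer: 36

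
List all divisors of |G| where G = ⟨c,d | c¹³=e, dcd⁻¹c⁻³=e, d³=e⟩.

|G| = 39 = 3 · 13. By Lagrange's theorem the order of any subgroup divides 39; the divisors of 39 are 1, 3, 13, 39.

Answer: 1, 3, 13, 39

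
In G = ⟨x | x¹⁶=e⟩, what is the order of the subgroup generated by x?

|⟨x⟩| equals the order of x. Compute successive powers until reaching e:
  x¹ = x, x² = x², x³ = x³, x⁴ = x⁴, x⁵ = x⁵, x⁶ = x⁶, x⁷ = x⁷, x⁸ = x⁸, x⁹ = x⁹, x¹⁰ = x¹⁰, x¹¹ = x¹¹, x¹² = x¹², x¹³ = x¹³, x¹⁴ = x¹⁴, x¹⁵ = x¹⁵, x¹⁶ = e.
The smallest positive k with xᵏ = e is 16, so |⟨x⟩| = 16.

Answer: 16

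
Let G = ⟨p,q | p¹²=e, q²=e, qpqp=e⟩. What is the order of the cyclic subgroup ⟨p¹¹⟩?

|⟨p¹¹⟩| equals the order of p¹¹. Compute successive powers until reaching e:
  (p¹¹)¹ = p¹¹, (p¹¹)² = p¹⁰, (p¹¹)³ = p⁹, (p¹¹)⁴ = p⁸, (p¹¹)⁵ = p⁷, (p¹¹)⁶ = p⁶, (p¹¹)⁷ = p⁵, (p¹¹)⁸ = p⁴, (p¹¹)⁹ = p³, (p¹¹)¹⁰ = p², (p¹¹)¹¹ = p, (p¹¹)¹² = e.
The smallest positive k with (p¹¹)ᵏ = e is 12, so |⟨p¹¹⟩| = 12.

Answer: 12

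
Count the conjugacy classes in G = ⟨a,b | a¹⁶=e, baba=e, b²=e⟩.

The conjugacy classes (representative and size) are:
  [e] (size 1), [a¹⁵] (size 2), [a²] (size 2), [a³] (size 2), [a¹²] (size 2), [a⁵] (size 2), [a⁶] (size 2), [a⁷] (size 2), [a⁸] (size 1), [a²b] (size 8), [a¹⁵b] (size 8).
Class equation: 1 + 2 + 2 + 2 + 2 + 2 + 2 + 2 + 1 + 8 + 8 = 32 = |G|. So G has 11 conjugacy classes.

Answer: 11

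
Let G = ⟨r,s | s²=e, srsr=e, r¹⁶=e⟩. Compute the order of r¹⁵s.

Compute successive powers until reaching e:
  (r¹⁵s)¹ = r¹⁵s, (r¹⁵s)² = e.
The smallest positive k with (r¹⁵s)ᵏ = e is 2.

Answer: 2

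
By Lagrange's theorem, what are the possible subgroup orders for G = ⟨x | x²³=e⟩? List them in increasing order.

|G| = 23 = 23. By Lagrange's theorem the order of any subgroup divides 23; the divisors of 23 are 1, 23.

Answer: 1, 23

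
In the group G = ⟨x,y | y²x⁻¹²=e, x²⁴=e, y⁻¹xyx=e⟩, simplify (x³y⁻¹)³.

Compute successive powers of (x³y⁻¹), reducing at each step:
  (x³y⁻¹)²: (x³y⁻¹) · x³ = y⁻¹;   (y⁻¹) · y⁻¹ = x¹²
  (x³y⁻¹)³: (x¹²) · x³ = x¹⁵;   (x¹⁵) · y⁻¹ = x³y

Answer: x³y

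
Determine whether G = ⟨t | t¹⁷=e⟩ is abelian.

G has a single generator, so G is cyclic and hence abelian.

Answer: Yes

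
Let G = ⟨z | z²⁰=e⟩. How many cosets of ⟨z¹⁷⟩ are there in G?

First find ord(z¹⁷) by computing successive powers:
  (z¹⁷)¹ = z¹⁷, (z¹⁷)² = z¹⁴, (z¹⁷)³ = z¹¹, (z¹⁷)⁴ = z⁸, (z¹⁷)⁵ = z⁵, (z¹⁷)⁶ = z², (z¹⁷)⁷ = z¹⁹, (z¹⁷)⁸ = z¹⁶, (z¹⁷)⁹ = z¹³, (z¹⁷)¹⁰ = z¹⁰, (z¹⁷)¹¹ = z⁷, (z¹⁷)¹² = z⁴, (z¹⁷)¹³ = z, (z¹⁷)¹⁴ = z¹⁸, (z¹⁷)¹⁵ = z¹⁵, (z¹⁷)¹⁶ = z¹², (z¹⁷)¹⁷ = z⁹, (z¹⁷)¹⁸ = z⁶, (z¹⁷)¹⁹ = z³, (z¹⁷)²⁰ = e.
So |⟨z¹⁷⟩| = ord(z¹⁷) = 20. With |G| = 20, by Lagrange [G : ⟨z¹⁷⟩] = 20/20 = 1.

Answer: 1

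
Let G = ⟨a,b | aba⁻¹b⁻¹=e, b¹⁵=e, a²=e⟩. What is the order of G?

Enumerate words in the generators, reducing via the relations: the distinct elements are
  {a, b, e, ab, b², b³, b⁴, b⁵, b⁶, b⁷, b⁸, b⁹, ab², ab³, ab⁴, ab⁵, ab⁶, ab⁷, ab⁸, ab⁹, b¹², b¹³, b¹¹, b¹⁰, b¹⁴, ab¹², ab¹³, ab¹¹, ab¹⁰, ab¹⁴}.
No further products give new elements, so |G| = 30.

Answer: 30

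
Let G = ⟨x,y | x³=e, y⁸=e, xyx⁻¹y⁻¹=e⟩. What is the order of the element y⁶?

Compute successive powers until reaching e:
  (y⁶)¹ = y⁶, (y⁶)² = y⁴, (y⁶)³ = y², (y⁶)⁴ = e.
The smallest positive k with (y⁶)ᵏ = e is 4.

Answer: 4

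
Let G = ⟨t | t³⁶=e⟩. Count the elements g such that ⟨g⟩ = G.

G is cyclic of order 36. An element generates G iff its order is 36, and a cyclic group of order 36 has exactly φ(36) = 12 such elements.

Answer: 12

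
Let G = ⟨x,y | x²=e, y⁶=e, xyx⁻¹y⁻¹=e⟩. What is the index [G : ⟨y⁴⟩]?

First find ord(y⁴) by computing successive powers:
  (y⁴)¹ = y⁴, (y⁴)² = y², (y⁴)³ = e.
So |⟨y⁴⟩| = ord(y⁴) = 3. With |G| = 12, by Lagrange [G : ⟨y⁴⟩] = 12/3 = 4.

Answer: 4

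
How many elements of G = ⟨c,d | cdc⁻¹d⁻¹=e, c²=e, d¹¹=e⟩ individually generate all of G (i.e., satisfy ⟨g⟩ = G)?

G is cyclic of order 22. An element generates G iff its order is 22, and a cyclic group of order 22 has exactly φ(22) = 10 such elements.

Answer: 10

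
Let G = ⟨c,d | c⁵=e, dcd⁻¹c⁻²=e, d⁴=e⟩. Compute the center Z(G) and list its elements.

An element z ∈ Z(G) iff z commutes with every generator.
For example e is central: e·c = c = c·e; e·d = d = d·e.
Whereas c ∉ Z(G) since c·d = cd ≠ c²d = d·c.
Checking each of the 20 elements this way gives Z(G) = {e}, of order 1.

Answer: {e}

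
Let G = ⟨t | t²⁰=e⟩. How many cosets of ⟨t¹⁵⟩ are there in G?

First find ord(t¹⁵) by computing successive powers:
  (t¹⁵)¹ = t¹⁵, (t¹⁵)² = t¹⁰, (t¹⁵)³ = t⁵, (t¹⁵)⁴ = e.
So |⟨t¹⁵⟩| = ord(t¹⁵) = 4. With |G| = 20, by Lagrange [G : ⟨t¹⁵⟩] = 20/4 = 5.

Answer: 5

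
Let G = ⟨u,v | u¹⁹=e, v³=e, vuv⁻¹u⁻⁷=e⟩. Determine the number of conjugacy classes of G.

The conjugacy classes (representative and size) are:
  [e] (size 1), [u¹¹] (size 3), [u¹⁴] (size 3), [u⁶] (size 3), [u¹⁷] (size 3), [u¹²] (size 3), [u¹⁰] (size 3), [u²v] (size 19), [u¹⁸v²] (size 19).
Class equation: 1 + 3 + 3 + 3 + 3 + 3 + 3 + 19 + 19 = 57 = |G|. So G has 9 conjugacy classes.

Answer: 9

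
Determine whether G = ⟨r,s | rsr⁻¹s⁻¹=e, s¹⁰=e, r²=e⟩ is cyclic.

|G| = 20, but the maximum element order in G is 10 < 20. No single element generates all of G, so G is not cyclic.

Answer: No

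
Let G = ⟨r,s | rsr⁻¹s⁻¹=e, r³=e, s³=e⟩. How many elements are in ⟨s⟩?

|⟨s⟩| equals the order of s. Compute successive powers until reaching e:
  s¹ = s, s² = s², s³ = e.
The smallest positive k with sᵏ = e is 3, so |⟨s⟩| = 3.

Answer: 3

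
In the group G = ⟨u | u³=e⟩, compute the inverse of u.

The order of u is 3 (smallest k with uᵏ = e), so u⁻¹ = u² = u².
Check: u · (u²) → u · u² = e, giving e as required.

Answer: u²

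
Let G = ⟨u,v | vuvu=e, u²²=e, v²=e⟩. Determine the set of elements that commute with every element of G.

An element z ∈ Z(G) iff z commutes with every generator.
For example u¹¹ is central: (u¹¹)·u = u¹² = u·(u¹¹); (u¹¹)·v = u¹¹v = v·(u¹¹).
Whereas u ∉ Z(G) since u·v = uv ≠ u²¹v = v·u.
Checking each of the 44 elements this way gives Z(G) = {e, u¹¹}, of order 2.

Answer: {e, u¹¹}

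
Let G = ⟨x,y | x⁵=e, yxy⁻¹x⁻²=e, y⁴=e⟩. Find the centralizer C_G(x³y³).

⟨x³y³⟩ ⊆ C_G(x³y³) since powers of x³y³ commute with x³y³; so |C_G(x³y³)| ≥ |⟨x³y³⟩| = 4.
By orbit–stabilizer, |C_G(x³y³)| = |G| / |conj. class of x³y³| = 20 / 5 = 4.
The 4 elements commuting with x³y³ are {e, x²y², x⁴y, x³y³}.

Answer: {e, x²y², x⁴y, x³y³}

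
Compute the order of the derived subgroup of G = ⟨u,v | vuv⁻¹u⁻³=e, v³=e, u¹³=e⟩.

G' = [G, G] is generated by all commutators. The generator-pair commutators are: [u, v] = u¹¹.
The subgroup they normally generate is {e, u, u², u³, u⁴, u⁵, u⁶, u⁷, u⁸, u⁹, u¹⁰, u¹¹, u¹²}, of order 13.
Check: |G/G'| = 39/13 = 3 is the order of the abelianisation.

Answer: 13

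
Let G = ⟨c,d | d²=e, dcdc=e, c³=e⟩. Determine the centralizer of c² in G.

⟨c²⟩ ⊆ C_G(c²) since powers of c² commute with c²; so |C_G(c²)| ≥ |⟨c²⟩| = 3.
By orbit–stabilizer, |C_G(c²)| = |G| / |conj. class of c²| = 6 / 2 = 3.
The 3 elements commuting with c² are {e, c, c²}.

Answer: {e, c, c²}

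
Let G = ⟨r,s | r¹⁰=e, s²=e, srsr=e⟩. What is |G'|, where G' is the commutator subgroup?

G' = [G, G] is generated by all commutators. The generator-pair commutators are: [r, s] = r².
The subgroup they normally generate is {e, r², r⁴, r⁶, r⁸}, of order 5.
Check: |G/G'| = 20/5 = 4 is the order of the abelianisation.

Answer: 5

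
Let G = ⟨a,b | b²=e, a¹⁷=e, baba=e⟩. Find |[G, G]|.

G' = [G, G] is generated by all commutators. The generator-pair commutators are: [a, b] = a².
The subgroup they normally generate is {e, a, a², a³, a⁴, a⁵, a⁶, a⁷, a⁸, a⁹, a¹⁰, a¹¹, a¹², a¹³, a¹⁴, a¹⁵, a¹⁶}, of order 17.
Check: |G/G'| = 34/17 = 2 is the order of the abelianisation.

Answer: 17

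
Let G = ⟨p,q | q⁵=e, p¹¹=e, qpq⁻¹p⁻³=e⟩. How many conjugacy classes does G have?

The conjugacy classes (representative and size) are:
  [e] (size 1), [p³] (size 5), [p⁶] (size 5), [p⁷q] (size 11), [p⁹q²] (size 11), [p⁷q³] (size 11), [p⁷q⁴] (size 11).
Class equation: 1 + 5 + 5 + 11 + 11 + 11 + 11 = 55 = |G|. So G has 7 conjugacy classes.

Answer: 7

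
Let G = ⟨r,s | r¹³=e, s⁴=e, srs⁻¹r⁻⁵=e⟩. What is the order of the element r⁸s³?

Compute successive powers until reaching e:
  (r⁸s³)¹ = r⁸s³, (r⁸s³)² = r⁷s², (r⁸s³)³ = r¹²s, (r⁸s³)⁴ = e.
The smallest positive k with (r⁸s³)ᵏ = e is 4.

Answer: 4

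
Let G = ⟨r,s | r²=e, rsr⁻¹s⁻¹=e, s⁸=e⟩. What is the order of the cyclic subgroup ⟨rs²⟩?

|⟨rs²⟩| equals the order of rs². Compute successive powers until reaching e:
  (rs²)¹ = rs², (rs²)² = s⁴, (rs²)³ = rs⁶, (rs²)⁴ = e.
The smallest positive k with (rs²)ᵏ = e is 4, so |⟨rs²⟩| = 4.

Answer: 4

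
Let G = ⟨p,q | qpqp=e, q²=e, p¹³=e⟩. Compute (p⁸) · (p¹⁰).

Compute (p⁸) · (p¹⁰) by multiplying left to right and reducing via the relations at each step:
  (p⁸) · p¹⁰ = p⁵

Answer: p⁵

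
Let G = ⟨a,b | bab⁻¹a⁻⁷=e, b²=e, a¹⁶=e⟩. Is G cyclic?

Every cyclic group is abelian. But a·b = ab while b·a = a⁷b, so a·b ≠ b·a and G is not abelian. Hence G is not cyclic.

Answer: No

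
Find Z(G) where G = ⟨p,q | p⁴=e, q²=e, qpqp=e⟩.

An element z ∈ Z(G) iff z commutes with every generator.
For example p² is central: (p²)·p = p³ = p·(p²); (p²)·q = p²q = q·(p²).
Whereas p ∉ Z(G) since p·q = pq ≠ p³q = q·p.
Checking each of the 8 elements this way gives Z(G) = {e, p²}, of order 2.

Answer: {e, p²}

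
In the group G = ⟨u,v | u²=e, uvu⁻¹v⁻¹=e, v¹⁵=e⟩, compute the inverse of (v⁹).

The order of (v⁹) is 5 (smallest k with (v⁹)ᵏ = e), so (v⁹)⁻¹ = (v⁹)⁴ = v⁶.
Check: (v⁹) · (v⁶) → (v⁹) · v⁶ = e, giving e as required.

Answer: v⁶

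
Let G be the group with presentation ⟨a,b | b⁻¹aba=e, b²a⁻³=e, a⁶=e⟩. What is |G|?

Enumerate words in the generators, reducing via the relations: the distinct elements are
  {a, b, e, ab, a², a³, a⁴, a⁵, a²b, b⁻¹, ab⁻¹, a²b⁻¹}.
No further products give new elements, so |G| = 12.

Answer: 12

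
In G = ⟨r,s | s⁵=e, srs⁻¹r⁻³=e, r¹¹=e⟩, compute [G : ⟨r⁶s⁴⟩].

First find ord(r⁶s⁴) by computing successive powers:
  (r⁶s⁴)¹ = r⁶s⁴, (r⁶s⁴)² = r⁸s³, (r⁶s⁴)³ = r⁵s², (r⁶s⁴)⁴ = r⁴s, (r⁶s⁴)⁵ = e.
So |⟨r⁶s⁴⟩| = ord(r⁶s⁴) = 5. With |G| = 55, by Lagrange [G : ⟨r⁶s⁴⟩] = 55/5 = 11.

Answer: 11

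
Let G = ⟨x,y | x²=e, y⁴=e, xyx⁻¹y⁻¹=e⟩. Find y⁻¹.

The order of y is 4 (smallest k with yᵏ = e), so y⁻¹ = y³ = y³.
Check: y · (y³) → y · y³ = e, giving e as required.

Answer: y³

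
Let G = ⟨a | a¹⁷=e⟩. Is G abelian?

G has a single generator, so G is cyclic and hence abelian.

Answer: Yes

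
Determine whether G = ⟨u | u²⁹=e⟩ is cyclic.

|G| = 29. The element u has order 29 (its powers give 29 distinct elements), so ⟨u⟩ = G and G is cyclic.

Answer: Yes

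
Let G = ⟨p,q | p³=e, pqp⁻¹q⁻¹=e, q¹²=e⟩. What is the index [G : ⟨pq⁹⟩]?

First find ord(pq⁹) by computing successive powers:
  (pq⁹)¹ = pq⁹, (pq⁹)² = p²q⁶, (pq⁹)³ = q³, (pq⁹)⁴ = p, (pq⁹)⁵ = p²q⁹, (pq⁹)⁶ = q⁶, (pq⁹)⁷ = pq³, (pq⁹)⁸ = p², (pq⁹)⁹ = q⁹, (pq⁹)¹⁰ = pq⁶, (pq⁹)¹¹ = p²q³, (pq⁹)¹² = e.
So |⟨pq⁹⟩| = ord(pq⁹) = 12. With |G| = 36, by Lagrange [G : ⟨pq⁹⟩] = 36/12 = 3.

Answer: 3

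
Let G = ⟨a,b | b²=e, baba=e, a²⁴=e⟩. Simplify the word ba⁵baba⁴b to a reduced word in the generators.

Multiply left to right, reducing at each step:
  b · a⁵ = a¹⁹b
  (a¹⁹b) · b = a¹⁹
  (a¹⁹) · a = a²⁰
  (a²⁰) · b = a²⁰b
  (a²⁰b) · a⁴ = a¹⁶b
  (a¹⁶b) · b = a¹⁶

Answer: a¹⁶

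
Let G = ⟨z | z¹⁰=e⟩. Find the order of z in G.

Compute successive powers until reaching e:
  z¹ = z, z² = z², z³ = z³, z⁴ = z⁴, z⁵ = z⁵, z⁶ = z⁶, z⁷ = z⁷, z⁸ = z⁸, z⁹ = z⁹, z¹⁰ = e.
The smallest positive k with zᵏ = e is 10.

Answer: 10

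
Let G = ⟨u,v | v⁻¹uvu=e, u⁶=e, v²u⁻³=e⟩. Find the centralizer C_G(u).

⟨u⟩ ⊆ C_G(u) since powers of u commute with u; so |C_G(u)| ≥ |⟨u⟩| = 6.
By orbit–stabilizer, |C_G(u)| = |G| / |conj. class of u| = 12 / 2 = 6.
The 6 elements commuting with u are {e, u, u², u³, u⁴, u⁵}.

Answer: {e, u, u², u³, u⁴, u⁵}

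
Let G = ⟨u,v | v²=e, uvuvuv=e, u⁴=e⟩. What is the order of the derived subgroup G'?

G' = [G, G] is generated by all commutators. The generator-pair commutators are: [u, v] = u²vu.
The subgroup they normally generate is {e, u², uv, vu³, u²vu, u³v, u²vu³, vu, uvu², vu²v, u²vu²v, u³vu²}, of order 12.
Check: |G/G'| = 24/12 = 2 is the order of the abelianisation.

Answer: 12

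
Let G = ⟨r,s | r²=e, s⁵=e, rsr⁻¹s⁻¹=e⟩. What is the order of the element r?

Compute successive powers until reaching e:
  r¹ = r, r² = e.
The smallest positive k with rᵏ = e is 2.

Answer: 2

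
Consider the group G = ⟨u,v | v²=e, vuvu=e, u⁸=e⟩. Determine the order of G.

Enumerate words in the generators, reducing via the relations: the distinct elements are
  {e, u, v, uv, u², u³, u⁴, u⁵, u⁶, u⁷, u²v, u³v, u⁴v, u⁵v, u⁶v, u⁷v}.
No further products give new elements, so |G| = 16.

Answer: 16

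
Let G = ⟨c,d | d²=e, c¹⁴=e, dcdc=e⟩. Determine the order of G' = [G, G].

G' = [G, G] is generated by all commutators. The generator-pair commutators are: [c, d] = c².
The subgroup they normally generate is {e, c², c⁴, c⁶, c⁸, c¹⁰, c¹²}, of order 7.
Check: |G/G'| = 28/7 = 4 is the order of the abelianisation.

Answer: 7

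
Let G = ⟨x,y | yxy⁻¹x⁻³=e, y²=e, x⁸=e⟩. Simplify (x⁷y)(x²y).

Compute (x⁷y) · (x²y) by multiplying left to right and reducing via the relations at each step:
  (x⁷y) · x² = x⁵y
  (x⁵y) · y = x⁵

Answer: x⁵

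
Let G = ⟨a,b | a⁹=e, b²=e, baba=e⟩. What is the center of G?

An element z ∈ Z(G) iff z commutes with every generator.
For example e is central: e·a = a = a·e; e·b = b = b·e.
Whereas a ∉ Z(G) since a·b = ab ≠ a⁸b = b·a.
Checking each of the 18 elements this way gives Z(G) = {e}, of order 1.

Answer: {e}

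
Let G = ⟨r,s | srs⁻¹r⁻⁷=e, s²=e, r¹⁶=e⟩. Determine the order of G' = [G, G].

G' = [G, G] is generated by all commutators. The generator-pair commutators are: [r, s] = r¹⁰.
The subgroup they normally generate is {e, r², r⁴, r⁶, r⁸, r¹⁰, r¹², r¹⁴}, of order 8.
Check: |G/G'| = 32/8 = 4 is the order of the abelianisation.

Answer: 8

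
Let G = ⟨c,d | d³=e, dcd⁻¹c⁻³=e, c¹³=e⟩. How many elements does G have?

Enumerate words in the generators, reducing via the relations: the distinct elements are
  {c, d, e, cd, c², c³, c⁴, c⁵, c⁶, c⁷, c⁸, c⁹, d², cd², c²d, c³d, c¹², c¹¹, c¹⁰, c⁴d, c⁵d, c⁶d, c⁷d, c⁸d, c⁹d, c²d², c³d², c¹²d, c¹¹d, c¹⁰d, c⁴d², c⁵d², c⁶d², c⁷d², c⁸d², c⁹d², c¹²d², c¹¹d², c¹⁰d²}.
No further products give new elements, so |G| = 39.

Answer: 39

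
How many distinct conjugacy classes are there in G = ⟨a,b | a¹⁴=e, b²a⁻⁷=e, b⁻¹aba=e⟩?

The conjugacy classes (representative and size) are:
  [e] (size 1), [a¹³] (size 2), [a¹²] (size 2), [a¹¹] (size 2), [a⁴] (size 2), [a⁵] (size 2), [a⁸] (size 2), [a⁷] (size 1), [a⁵b⁻¹] (size 7), [a⁵b] (size 7).
Class equation: 1 + 2 + 2 + 2 + 2 + 2 + 2 + 1 + 7 + 7 = 28 = |G|. So G has 10 conjugacy classes.

Answer: 10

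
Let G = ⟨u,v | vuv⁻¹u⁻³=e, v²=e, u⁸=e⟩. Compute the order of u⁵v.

Compute successive powers until reaching e:
  (u⁵v)¹ = u⁵v, (u⁵v)² = u⁴, (u⁵v)³ = uv, (u⁵v)⁴ = e.
The smallest positive k with (u⁵v)ᵏ = e is 4.

Answer: 4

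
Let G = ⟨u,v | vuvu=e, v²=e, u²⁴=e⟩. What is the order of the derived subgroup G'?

G' = [G, G] is generated by all commutators. The generator-pair commutators are: [u, v] = u².
The subgroup they normally generate is {e, u², u⁴, u⁶, u⁸, u¹⁰, u¹², u¹⁴, u¹⁶, u¹⁸, u²⁰, u²²}, of order 12.
Check: |G/G'| = 48/12 = 4 is the order of the abelianisation.

Answer: 12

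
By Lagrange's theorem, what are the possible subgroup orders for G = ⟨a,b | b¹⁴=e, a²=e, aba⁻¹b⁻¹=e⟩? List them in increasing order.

|G| = 28 = 2² · 7. By Lagrange's theorem the order of any subgroup divides 28; the divisors of 28 are 1, 2, 4, 7, 14, 28.

Answer: 1, 2, 4, 7, 14, 28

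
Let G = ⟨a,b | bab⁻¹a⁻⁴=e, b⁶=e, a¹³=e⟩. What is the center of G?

An element z ∈ Z(G) iff z commutes with every generator.
For example e is central: e·a = a = a·e; e·b = b = b·e.
Whereas a ∉ Z(G) since a·b = ab ≠ a⁴b = b·a.
Checking each of the 78 elements this way gives Z(G) = {e}, of order 1.

Answer: {e}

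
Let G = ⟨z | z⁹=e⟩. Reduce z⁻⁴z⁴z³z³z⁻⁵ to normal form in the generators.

Multiply left to right, reducing at each step:
  (z⁵) · z⁴ = e
  e · z³ = z³
  (z³) · z³ = z⁶
  (z⁶) · z⁻⁵ = z

Answer: z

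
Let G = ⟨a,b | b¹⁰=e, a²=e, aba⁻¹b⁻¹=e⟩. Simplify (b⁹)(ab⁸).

Compute (b⁹) · (ab⁸) by multiplying left to right and reducing via the relations at each step:
  (b⁹) · a = ab⁹
  (ab⁹) · b⁸ = ab⁷

Answer: ab⁷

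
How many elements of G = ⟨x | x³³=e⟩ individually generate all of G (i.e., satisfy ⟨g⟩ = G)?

G is cyclic of order 33. An element generates G iff its order is 33, and a cyclic group of order 33 has exactly φ(33) = 20 such elements.

Answer: 20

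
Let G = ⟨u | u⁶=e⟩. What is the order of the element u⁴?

Compute successive powers until reaching e:
  (u⁴)¹ = u⁴, (u⁴)² = u², (u⁴)³ = e.
The smallest positive k with (u⁴)ᵏ = e is 3.

Answer: 3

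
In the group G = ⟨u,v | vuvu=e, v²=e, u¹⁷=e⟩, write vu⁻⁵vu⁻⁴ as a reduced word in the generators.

Multiply left to right, reducing at each step:
  v · u⁻⁵ = u⁵v
  (u⁵v) · v = u⁵
  (u⁵) · u⁻⁴ = u

Answer: u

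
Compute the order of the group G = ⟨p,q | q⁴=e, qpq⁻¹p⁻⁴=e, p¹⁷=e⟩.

Enumerate words in the generators, reducing via the relations: the distinct elements are
  {e, p, q, pq, p², p³, p⁴, p⁵, p⁶, p⁷, p⁸, p⁹, q², q³, pq², pq³, p²q, p³q, p¹², p¹³, p¹¹, p¹⁰, p¹⁴, p¹⁵, p¹⁶, p⁴q, p⁵q, p⁶q, p⁷q, p⁸q, p⁹q, p²q², p²q³, p³q², p³q³, p¹²q, p¹³q, p¹¹q, p¹⁰q, p¹⁴q, p¹⁵q, p¹⁶q, p⁴q², p⁴q³, p⁵q², p⁵q³, p⁶q², p⁶q³, p⁷q², p⁷q³, p⁸q², p⁸q³, p⁹q², p⁹q³, p¹²q², p¹²q³, p¹³q², p¹³q³, p¹¹q², p¹¹q³, p¹⁰q², p¹⁰q³, p¹⁴q², p¹⁴q³, p¹⁵q², p¹⁵q³, p¹⁶q², p¹⁶q³}.
No further products give new elements, so |G| = 68.

Answer: 68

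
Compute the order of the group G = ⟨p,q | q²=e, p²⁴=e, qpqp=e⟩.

Enumerate words in the generators, reducing via the relations: the distinct elements are
  {e, p, q, pq, p², p³, p⁴, p⁵, p⁶, p⁷, p⁸, p⁹, p²q, p²², p²³, p²¹, p²⁰, p³q, p¹², p¹³, p¹¹, p¹⁰, p¹⁴, p¹⁵, p¹⁶, p¹⁷, p¹⁸, p¹⁹, p⁴q, p⁵q, p⁶q, p⁷q, p⁸q, p⁹q, p²²q, p²³q, p²¹q, p²⁰q, p¹²q, p¹³q, p¹¹q, p¹⁰q, p¹⁴q, p¹⁵q, p¹⁶q, p¹⁷q, p¹⁸q, p¹⁹q}.
No further products give new elements, so |G| = 48.

Answer: 48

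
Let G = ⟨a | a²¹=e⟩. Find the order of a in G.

Compute successive powers until reaching e:
  a¹ = a, a² = a², a³ = a³, a⁴ = a⁴, a⁵ = a⁵, a⁶ = a⁶, a⁷ = a⁷, a⁸ = a⁸, a⁹ = a⁹, a¹⁰ = a¹⁰, a¹¹ = a¹¹, a¹² = a¹², a¹³ = a¹³, a¹⁴ = a¹⁴, a¹⁵ = a¹⁵, a¹⁶ = a¹⁶, a¹⁷ = a¹⁷, a¹⁸ = a¹⁸, a¹⁹ = a¹⁹, a²⁰ = a²⁰, a²¹ = e.
The smallest positive k with aᵏ = e is 21.

Answer: 21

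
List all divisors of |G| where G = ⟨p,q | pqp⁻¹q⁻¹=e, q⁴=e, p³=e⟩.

|G| = 12 = 2² · 3. By Lagrange's theorem the order of any subgroup divides 12; the divisors of 12 are 1, 2, 3, 4, 6, 12.

Answer: 1, 2, 3, 4, 6, 12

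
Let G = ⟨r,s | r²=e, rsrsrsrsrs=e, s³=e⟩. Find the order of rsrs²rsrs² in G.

Compute successive powers until reaching e:
  (rsrs²rsrs²)¹ = rsrs²rsrs², (rsrs²rsrs²)² = srs²r, (rsrs²rsrs²)³ = rsrs², (rsrs²rsrs²)⁴ = srs²rsrs²r, (rsrs²rsrs²)⁵ = e.
The smallest positive k with (rsrs²rsrs²)ᵏ = e is 5.

Answer: 5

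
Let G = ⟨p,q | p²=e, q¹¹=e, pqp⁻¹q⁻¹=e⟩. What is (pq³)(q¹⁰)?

Compute (pq³) · (q¹⁰) by multiplying left to right and reducing via the relations at each step:
  (pq³) · q¹⁰ = pq²

Answer: pq²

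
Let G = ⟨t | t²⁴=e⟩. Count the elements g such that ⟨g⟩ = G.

G is cyclic of order 24. An element generates G iff its order is 24, and a cyclic group of order 24 has exactly φ(24) = 8 such elements.

Answer: 8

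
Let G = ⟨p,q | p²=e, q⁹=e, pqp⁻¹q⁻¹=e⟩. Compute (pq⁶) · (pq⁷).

Compute (pq⁶) · (pq⁷) by multiplying left to right and reducing via the relations at each step:
  (pq⁶) · p = q⁶
  (q⁶) · q⁷ = q⁴

Answer: q⁴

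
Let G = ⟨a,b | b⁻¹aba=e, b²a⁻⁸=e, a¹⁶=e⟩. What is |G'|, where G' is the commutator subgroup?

G' = [G, G] is generated by all commutators. The generator-pair commutators are: [a, b] = a².
The subgroup they normally generate is {e, a², a⁴, a⁶, a⁸, a¹⁰, a¹², a¹⁴}, of order 8.
Check: |G/G'| = 32/8 = 4 is the order of the abelianisation.

Answer: 8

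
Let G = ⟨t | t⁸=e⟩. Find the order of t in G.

Compute successive powers until reaching e:
  t¹ = t, t² = t², t³ = t³, t⁴ = t⁴, t⁵ = t⁵, t⁶ = t⁶, t⁷ = t⁷, t⁸ = e.
The smallest positive k with tᵏ = e is 8.

Answer: 8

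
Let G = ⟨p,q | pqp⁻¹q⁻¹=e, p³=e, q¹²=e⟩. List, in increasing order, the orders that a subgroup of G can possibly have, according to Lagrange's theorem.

|G| = 36 = 2² · 3². By Lagrange's theorem the order of any subgroup divides 36; the divisors of 36 are 1, 2, 3, 4, 6, 9, 12, 18, 36.

Answer: 1, 2, 3, 4, 6, 9, 12, 18, 36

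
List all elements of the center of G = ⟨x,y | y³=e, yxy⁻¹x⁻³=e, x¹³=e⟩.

An element z ∈ Z(G) iff z commutes with every generator.
For example e is central: e·x = x = x·e; e·y = y = y·e.
Whereas x ∉ Z(G) since x·y = xy ≠ x³y = y·x.
Checking each of the 39 elements this way gives Z(G) = {e}, of order 1.

Answer: {e}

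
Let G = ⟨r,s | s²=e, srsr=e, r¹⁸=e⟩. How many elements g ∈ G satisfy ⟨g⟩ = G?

⟨g⟩ = G would require ord(g) = |G| = 36, but the maximum element order in G is 18 < 36. So G is not cyclic and no single element generates it: the count is 0.

Answer: 0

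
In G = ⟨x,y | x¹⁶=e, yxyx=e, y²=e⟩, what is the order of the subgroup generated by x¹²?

|⟨x¹²⟩| equals the order of x¹². Compute successive powers until reaching e:
  (x¹²)¹ = x¹², (x¹²)² = x⁸, (x¹²)³ = x⁴, (x¹²)⁴ = e.
The smallest positive k with (x¹²)ᵏ = e is 4, so |⟨x¹²⟩| = 4.

Answer: 4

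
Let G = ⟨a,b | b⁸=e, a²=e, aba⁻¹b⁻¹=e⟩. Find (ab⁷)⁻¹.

The order of (ab⁷) is 8 (smallest k with (ab⁷)ᵏ = e), so (ab⁷)⁻¹ = (ab⁷)⁷ = ab.
Check: (ab⁷) · (ab) → (ab⁷) · a = b⁷;   (b⁷) · b = e, giving e as required.

Answer: ab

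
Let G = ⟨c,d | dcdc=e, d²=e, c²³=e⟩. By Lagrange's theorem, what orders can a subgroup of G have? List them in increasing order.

|G| = 46 = 2 · 23. By Lagrange's theorem the order of any subgroup divides 46; the divisors of 46 are 1, 2, 23, 46.

Answer: 1, 2, 23, 46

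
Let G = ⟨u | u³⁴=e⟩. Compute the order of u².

Compute successive powers until reaching e:
  (u²)¹ = u², (u²)² = u⁴, (u²)³ = u⁶, (u²)⁴ = u⁸, (u²)⁵ = u¹⁰, (u²)⁶ = u¹², (u²)⁷ = u¹⁴, (u²)⁸ = u¹⁶, (u²)⁹ = u¹⁸, (u²)¹⁰ = u²⁰, (u²)¹¹ = u²², (u²)¹² = u²⁴, (u²)¹³ = u²⁶, (u²)¹⁴ = u²⁸, (u²)¹⁵ = u³⁰, (u²)¹⁶ = u³², (u²)¹⁷ = e.
The smallest positive k with (u²)ᵏ = e is 17.

Answer: 17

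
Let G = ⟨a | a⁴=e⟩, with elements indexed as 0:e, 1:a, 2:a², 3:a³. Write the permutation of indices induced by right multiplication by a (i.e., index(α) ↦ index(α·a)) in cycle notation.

(0 1 2 3)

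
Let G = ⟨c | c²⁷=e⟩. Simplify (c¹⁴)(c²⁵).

Compute (c¹⁴) · (c²⁵) by multiplying left to right and reducing via the relations at each step:
  (c¹⁴) · c²⁵ = c¹²

Answer: c¹²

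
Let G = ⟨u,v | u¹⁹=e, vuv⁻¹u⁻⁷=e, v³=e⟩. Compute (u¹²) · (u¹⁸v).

Compute (u¹²) · (u¹⁸v) by multiplying left to right and reducing via the relations at each step:
  (u¹²) · u¹⁸ = u¹¹
  (u¹¹) · v = u¹¹v

Answer: u¹¹v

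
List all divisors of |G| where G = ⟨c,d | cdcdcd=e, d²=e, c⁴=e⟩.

|G| = 24 = 2³ · 3. By Lagrange's theorem the order of any subgroup divides 24; the divisors of 24 are 1, 2, 3, 4, 6, 8, 12, 24.

Answer: 1, 2, 3, 4, 6, 8, 12, 24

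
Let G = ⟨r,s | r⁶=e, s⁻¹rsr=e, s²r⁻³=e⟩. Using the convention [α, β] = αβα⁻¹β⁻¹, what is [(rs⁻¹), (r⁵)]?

[(rs⁻¹), (r⁵)] = (rs⁻¹)·(r⁵)·(rs⁻¹)⁻¹·(r⁵)⁻¹.
  (rs⁻¹) · (r⁵) = r²s⁻¹
  (r²s⁻¹) · (rs) = r
  r · r = r²

Answer: r²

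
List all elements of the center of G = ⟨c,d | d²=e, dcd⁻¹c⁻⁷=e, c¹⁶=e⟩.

An element z ∈ Z(G) iff z commutes with every generator.
For example c⁸ is central: (c⁸)·c = c⁹ = c·(c⁸); (c⁸)·d = c⁸d = d·(c⁸).
Whereas c ∉ Z(G) since c·d = cd ≠ c⁷d = d·c.
Checking each of the 32 elements this way gives Z(G) = {e, c⁸}, of order 2.

Answer: {e, c⁸}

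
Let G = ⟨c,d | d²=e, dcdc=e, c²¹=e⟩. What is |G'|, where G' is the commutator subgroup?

G' = [G, G] is generated by all commutators. The generator-pair commutators are: [c, d] = c².
The subgroup they normally generate is {e, c, c², c³, c⁴, c⁵, c⁶, c⁷, c⁸, c⁹, c¹⁰, c¹¹, c¹², c¹³, c¹⁴, c¹⁵, c¹⁶, c¹⁷, c¹⁸, c¹⁹, c²⁰}, of order 21.
Check: |G/G'| = 42/21 = 2 is the order of the abelianisation.

Answer: 21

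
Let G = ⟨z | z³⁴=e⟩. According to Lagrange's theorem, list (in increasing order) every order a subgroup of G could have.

|G| = 34 = 2 · 17. By Lagrange's theorem the order of any subgroup divides 34; the divisors of 34 are 1, 2, 17, 34.

Answer: 1, 2, 17, 34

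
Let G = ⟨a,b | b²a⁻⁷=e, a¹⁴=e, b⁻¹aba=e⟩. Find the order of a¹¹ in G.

Compute successive powers until reaching e:
  (a¹¹)¹ = a¹¹, (a¹¹)² = a⁸, (a¹¹)³ = a⁵, (a¹¹)⁴ = a², (a¹¹)⁵ = a¹³, (a¹¹)⁶ = a¹⁰, (a¹¹)⁷ = a⁷, (a¹¹)⁸ = a⁴, (a¹¹)⁹ = a, (a¹¹)¹⁰ = a¹², (a¹¹)¹¹ = a⁹, (a¹¹)¹² = a⁶, (a¹¹)¹³ = a³, (a¹¹)¹⁴ = e.
The smallest positive k with (a¹¹)ᵏ = e is 14.

Answer: 14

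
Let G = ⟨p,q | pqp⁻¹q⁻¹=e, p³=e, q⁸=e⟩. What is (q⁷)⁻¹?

The order of (q⁷) is 8 (smallest k with (q⁷)ᵏ = e), so (q⁷)⁻¹ = (q⁷)⁷ = q.
Check: (q⁷) · q → (q⁷) · q = e, giving e as required.

Answer: q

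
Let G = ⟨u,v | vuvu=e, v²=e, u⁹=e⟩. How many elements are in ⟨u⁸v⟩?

|⟨u⁸v⟩| equals the order of u⁸v. Compute successive powers until reaching e:
  (u⁸v)¹ = u⁸v, (u⁸v)² = e.
The smallest positive k with (u⁸v)ᵏ = e is 2, so |⟨u⁸v⟩| = 2.

Answer: 2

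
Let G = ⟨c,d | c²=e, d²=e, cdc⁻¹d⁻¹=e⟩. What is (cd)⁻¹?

The order of (cd) is 2 (smallest k with (cd)ᵏ = e), so (cd)⁻¹ = (cd)¹ = cd.
Check: (cd) · (cd) → (cd) · c = d;   d · d = e, giving e as required.

Answer: cd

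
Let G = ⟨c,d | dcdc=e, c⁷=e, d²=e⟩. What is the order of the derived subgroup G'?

G' = [G, G] is generated by all commutators. The generator-pair commutators are: [c, d] = c².
The subgroup they normally generate is {e, c, c², c³, c⁴, c⁵, c⁶}, of order 7.
Check: |G/G'| = 14/7 = 2 is the order of the abelianisation.

Answer: 7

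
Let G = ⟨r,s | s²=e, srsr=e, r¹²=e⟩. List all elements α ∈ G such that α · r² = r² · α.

⟨r²⟩ ⊆ C_G(r²) since powers of r² commute with r²; so |C_G(r²)| ≥ |⟨r²⟩| = 6.
By orbit–stabilizer, |C_G(r²)| = |G| / |conj. class of r²| = 24 / 2 = 12.
The 12 elements commuting with r² are {e, r, r², r³, r⁴, r⁵, r⁶, r⁷, r⁸, r⁹, r¹⁰, r¹¹}.

Answer: {e, r, r², r³, r⁴, r⁵, r⁶, r⁷, r⁸, r⁹, r¹⁰, r¹¹}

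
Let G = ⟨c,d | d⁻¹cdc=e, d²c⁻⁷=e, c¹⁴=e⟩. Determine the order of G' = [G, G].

G' = [G, G] is generated by all commutators. The generator-pair commutators are: [c, d] = c².
The subgroup they normally generate is {e, c², c⁴, c⁶, c⁸, c¹⁰, c¹²}, of order 7.
Check: |G/G'| = 28/7 = 4 is the order of the abelianisation.

Answer: 7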